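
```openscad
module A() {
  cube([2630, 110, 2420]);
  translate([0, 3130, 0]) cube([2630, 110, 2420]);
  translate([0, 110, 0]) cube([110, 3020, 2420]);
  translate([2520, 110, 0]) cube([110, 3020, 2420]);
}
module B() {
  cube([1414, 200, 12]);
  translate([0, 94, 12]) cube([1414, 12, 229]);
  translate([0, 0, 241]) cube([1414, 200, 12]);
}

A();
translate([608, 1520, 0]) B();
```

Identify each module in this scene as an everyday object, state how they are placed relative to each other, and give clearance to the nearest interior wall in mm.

A is a house frame. B is an I-beam. The I-beam sits inside the house frame, centred. The clearance to the nearest interior wall is 498 mm.

Clearances: x = 498, y = 1410; minimum 498 mm.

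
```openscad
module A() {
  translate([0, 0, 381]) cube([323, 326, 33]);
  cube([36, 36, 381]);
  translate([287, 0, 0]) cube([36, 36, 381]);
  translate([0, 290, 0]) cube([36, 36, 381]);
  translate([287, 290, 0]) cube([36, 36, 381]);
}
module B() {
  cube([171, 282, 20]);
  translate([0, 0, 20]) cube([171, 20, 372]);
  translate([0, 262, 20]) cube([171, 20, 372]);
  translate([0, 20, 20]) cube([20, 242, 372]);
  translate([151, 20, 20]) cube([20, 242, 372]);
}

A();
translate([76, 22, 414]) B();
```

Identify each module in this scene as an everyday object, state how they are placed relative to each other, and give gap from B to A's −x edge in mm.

The open box's min-x is at 76; the stool's min-x is 0; gap = 76 mm.

A is a stool. B is an open box. The open box is on top of the stool, centred. The gap from the open box to the stool's −x edge is 76 mm.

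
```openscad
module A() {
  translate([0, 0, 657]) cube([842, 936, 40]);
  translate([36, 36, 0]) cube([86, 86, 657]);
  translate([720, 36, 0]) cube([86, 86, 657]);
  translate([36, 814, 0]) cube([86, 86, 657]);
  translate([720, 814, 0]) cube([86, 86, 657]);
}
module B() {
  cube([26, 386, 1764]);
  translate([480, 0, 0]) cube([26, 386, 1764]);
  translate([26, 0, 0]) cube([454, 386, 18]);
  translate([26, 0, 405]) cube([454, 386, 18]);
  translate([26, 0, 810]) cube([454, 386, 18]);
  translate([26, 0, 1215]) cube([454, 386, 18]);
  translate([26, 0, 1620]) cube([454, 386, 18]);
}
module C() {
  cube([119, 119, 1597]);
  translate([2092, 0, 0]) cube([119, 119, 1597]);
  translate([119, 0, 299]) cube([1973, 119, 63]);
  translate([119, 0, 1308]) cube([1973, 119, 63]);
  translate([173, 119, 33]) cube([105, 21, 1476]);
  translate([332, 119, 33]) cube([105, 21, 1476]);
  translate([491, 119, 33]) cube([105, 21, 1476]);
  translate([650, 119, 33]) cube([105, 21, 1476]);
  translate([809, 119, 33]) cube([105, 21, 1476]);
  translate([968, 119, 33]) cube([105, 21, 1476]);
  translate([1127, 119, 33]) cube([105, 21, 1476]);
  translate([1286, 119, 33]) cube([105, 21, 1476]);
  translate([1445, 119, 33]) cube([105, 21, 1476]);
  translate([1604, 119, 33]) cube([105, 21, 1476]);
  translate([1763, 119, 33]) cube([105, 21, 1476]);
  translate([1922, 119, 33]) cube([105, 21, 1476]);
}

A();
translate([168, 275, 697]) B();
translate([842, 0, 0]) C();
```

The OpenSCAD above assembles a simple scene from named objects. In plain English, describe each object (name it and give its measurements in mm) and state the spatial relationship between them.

A is a table with a 842×936 mm rectangular top, 40 mm thick, top surface at z = 697 mm, supported by four 86×86 mm square legs, each inset 36 mm from the nearest pair of top edges, running from the floor.

B is a bookshelf 506 mm wide overall, 386 mm deep and 1764 mm tall. The two sides are 26 mm thick vertical panels. 5 horizontal shelves of 18 mm thickness span between the inner faces of the sides; the lowest shelf sits on the floor and shelves are stacked with a clear vertical gap of 387 mm between each pair.

C is a fence section. Two 119×119 mm posts, 1597 mm tall, stand on the floor with a clear span of 1973 mm between their inner faces. Two horizontal rails of 119×63 mm section span the gap between the posts with their undersides at z = 299 mm and z = 1308 mm, flush with the posts' −y face. 12 pickets, each 105 mm wide, 21 mm thick and 1476 mm tall, are fixed to the +y face of the rails with their bottoms at z = 33 mm, evenly spaced across the span with equal gaps (rounded down to the nearest mm) at the −x end and between each pair — any rounding remainder accumulates at the +x end.

The bookshelf is on top of the table, centred. The fence section is against the table's +x side, with their −y faces flush.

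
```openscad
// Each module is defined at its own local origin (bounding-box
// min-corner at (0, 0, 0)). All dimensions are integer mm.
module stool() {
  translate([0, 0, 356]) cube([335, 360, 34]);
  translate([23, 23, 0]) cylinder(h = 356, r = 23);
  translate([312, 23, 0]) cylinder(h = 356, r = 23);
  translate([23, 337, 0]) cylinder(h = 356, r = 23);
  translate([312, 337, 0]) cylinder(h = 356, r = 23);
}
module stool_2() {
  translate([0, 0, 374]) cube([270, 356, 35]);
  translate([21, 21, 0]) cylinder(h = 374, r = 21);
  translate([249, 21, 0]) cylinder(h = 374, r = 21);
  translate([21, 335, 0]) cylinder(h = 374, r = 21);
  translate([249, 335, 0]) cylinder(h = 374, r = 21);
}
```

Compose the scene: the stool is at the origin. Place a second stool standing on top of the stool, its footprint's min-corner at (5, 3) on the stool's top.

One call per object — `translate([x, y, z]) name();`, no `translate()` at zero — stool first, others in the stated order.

stool();
translate([5, 3, 390]) stool_2();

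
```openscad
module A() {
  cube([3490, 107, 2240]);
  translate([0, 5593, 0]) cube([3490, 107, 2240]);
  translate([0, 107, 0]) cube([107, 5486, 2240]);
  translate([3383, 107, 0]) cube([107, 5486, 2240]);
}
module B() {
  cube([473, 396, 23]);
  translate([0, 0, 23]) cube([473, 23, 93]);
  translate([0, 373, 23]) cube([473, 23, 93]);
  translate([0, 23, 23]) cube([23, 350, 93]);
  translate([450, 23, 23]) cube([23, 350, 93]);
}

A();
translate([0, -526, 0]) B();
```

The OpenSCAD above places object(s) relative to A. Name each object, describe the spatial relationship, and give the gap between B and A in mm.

The open box's nearest face is 130 mm from the house frame's −y face.

A is a house frame. B is an open box. The open box is on the floor beside the house frame on its −y side. The gap between the open box and the house frame is 130 mm.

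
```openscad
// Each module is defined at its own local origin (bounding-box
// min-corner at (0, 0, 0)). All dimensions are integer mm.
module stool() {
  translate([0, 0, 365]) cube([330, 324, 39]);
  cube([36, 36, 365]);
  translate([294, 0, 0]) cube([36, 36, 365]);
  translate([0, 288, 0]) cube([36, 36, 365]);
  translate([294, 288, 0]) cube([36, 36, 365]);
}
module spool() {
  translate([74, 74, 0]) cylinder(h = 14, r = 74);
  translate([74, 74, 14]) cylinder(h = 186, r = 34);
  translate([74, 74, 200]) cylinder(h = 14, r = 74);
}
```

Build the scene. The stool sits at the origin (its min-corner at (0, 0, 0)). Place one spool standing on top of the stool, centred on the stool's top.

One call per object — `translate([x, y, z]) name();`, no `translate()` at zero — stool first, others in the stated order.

stool();
translate([91, 88, 404]) spool();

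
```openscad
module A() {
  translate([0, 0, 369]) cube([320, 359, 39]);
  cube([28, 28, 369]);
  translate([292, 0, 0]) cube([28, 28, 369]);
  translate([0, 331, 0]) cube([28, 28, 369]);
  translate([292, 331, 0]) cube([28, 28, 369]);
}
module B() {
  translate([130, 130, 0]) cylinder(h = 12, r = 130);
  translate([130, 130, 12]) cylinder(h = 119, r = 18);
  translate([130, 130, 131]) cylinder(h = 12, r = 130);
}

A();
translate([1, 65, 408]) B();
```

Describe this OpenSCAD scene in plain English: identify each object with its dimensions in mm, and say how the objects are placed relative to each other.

A is a four-legged stool. The seat is a 320×359×39 mm slab whose top surface is at z = 408 mm; four square legs, each 28×28 mm in cross-section, run from the floor (z = 0) to the underside of the seat, each flush with a corner of the seat.

B is a spool: two coaxial disc flanges of radius 130 mm and thickness 12 mm, joined by a core cylinder of radius 18 mm and height 119 mm. The lower flange rests on z = 0 and the three cylinders share a vertical axis.

The spool is on top of the stool.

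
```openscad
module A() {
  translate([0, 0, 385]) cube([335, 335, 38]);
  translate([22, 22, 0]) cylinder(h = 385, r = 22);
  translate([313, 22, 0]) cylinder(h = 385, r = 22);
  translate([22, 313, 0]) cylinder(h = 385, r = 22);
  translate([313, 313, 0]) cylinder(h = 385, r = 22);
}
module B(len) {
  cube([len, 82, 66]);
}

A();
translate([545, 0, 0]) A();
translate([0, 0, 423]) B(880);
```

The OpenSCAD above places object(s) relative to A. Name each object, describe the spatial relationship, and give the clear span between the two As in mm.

Second stool starts at x = 545; first ends at x = 335; clear span = 545 − 335 = 210 mm.

A is a stool. B is a beam. A beam spans the tops of two stools. The clear span between the two stools is 210 mm.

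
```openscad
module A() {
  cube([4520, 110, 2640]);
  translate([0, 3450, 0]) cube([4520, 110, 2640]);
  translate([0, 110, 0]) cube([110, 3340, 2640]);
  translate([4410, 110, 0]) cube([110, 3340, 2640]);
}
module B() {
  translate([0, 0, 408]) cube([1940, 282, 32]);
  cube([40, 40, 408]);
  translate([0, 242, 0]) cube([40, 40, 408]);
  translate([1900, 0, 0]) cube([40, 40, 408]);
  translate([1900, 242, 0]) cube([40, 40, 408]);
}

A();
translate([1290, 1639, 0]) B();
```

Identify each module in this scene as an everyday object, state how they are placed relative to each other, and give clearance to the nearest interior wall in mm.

Clearances: x = 1180, y = 1529; minimum 1180 mm.

A is a house frame. B is a bench. The bench sits inside the house frame, centred. The clearance to the nearest interior wall is 1180 mm.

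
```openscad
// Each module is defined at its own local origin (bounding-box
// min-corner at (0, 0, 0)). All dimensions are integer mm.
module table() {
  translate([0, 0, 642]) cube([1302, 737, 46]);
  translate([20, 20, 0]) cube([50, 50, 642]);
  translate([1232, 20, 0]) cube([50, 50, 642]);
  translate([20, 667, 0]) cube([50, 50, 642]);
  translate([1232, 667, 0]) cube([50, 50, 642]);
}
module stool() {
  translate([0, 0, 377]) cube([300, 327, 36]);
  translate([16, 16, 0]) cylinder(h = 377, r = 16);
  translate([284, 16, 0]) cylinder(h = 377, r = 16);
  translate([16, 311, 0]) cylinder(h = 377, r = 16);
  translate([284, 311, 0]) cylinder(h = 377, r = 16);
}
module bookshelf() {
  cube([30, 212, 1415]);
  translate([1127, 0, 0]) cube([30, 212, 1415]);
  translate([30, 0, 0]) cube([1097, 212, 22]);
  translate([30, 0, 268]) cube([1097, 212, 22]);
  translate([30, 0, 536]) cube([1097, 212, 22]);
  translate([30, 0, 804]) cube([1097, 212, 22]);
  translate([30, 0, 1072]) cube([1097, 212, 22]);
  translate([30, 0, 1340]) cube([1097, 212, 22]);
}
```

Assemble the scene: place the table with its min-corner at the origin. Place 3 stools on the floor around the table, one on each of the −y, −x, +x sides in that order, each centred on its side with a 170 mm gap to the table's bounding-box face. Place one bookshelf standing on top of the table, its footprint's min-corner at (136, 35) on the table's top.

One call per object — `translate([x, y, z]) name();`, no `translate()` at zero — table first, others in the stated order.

table();
translate([501, -497, 0]) stool();
translate([-470, 205, 0]) stool();
translate([1472, 205, 0]) stool();
translate([136, 35, 688]) bookshelf();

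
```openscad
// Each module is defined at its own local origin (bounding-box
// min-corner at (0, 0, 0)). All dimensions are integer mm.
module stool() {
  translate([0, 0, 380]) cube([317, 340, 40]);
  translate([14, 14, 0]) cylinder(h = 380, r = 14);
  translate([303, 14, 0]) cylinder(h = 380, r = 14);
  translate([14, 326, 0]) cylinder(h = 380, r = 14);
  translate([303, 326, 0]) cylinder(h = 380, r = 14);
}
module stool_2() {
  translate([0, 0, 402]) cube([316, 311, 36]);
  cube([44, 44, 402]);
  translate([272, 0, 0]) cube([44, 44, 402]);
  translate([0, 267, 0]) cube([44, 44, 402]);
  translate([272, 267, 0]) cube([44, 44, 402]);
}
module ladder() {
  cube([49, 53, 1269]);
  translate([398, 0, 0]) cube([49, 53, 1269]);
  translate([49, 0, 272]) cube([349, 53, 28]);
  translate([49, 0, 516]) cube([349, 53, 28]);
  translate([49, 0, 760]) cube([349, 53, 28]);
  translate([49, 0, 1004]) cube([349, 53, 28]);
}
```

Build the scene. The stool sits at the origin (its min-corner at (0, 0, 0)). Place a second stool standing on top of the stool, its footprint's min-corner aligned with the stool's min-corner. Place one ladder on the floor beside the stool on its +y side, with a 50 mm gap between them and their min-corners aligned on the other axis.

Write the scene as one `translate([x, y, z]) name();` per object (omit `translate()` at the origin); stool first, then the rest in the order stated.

stool();
translate([0, 0, 420]) stool_2();
translate([0, 390, 0]) ladder();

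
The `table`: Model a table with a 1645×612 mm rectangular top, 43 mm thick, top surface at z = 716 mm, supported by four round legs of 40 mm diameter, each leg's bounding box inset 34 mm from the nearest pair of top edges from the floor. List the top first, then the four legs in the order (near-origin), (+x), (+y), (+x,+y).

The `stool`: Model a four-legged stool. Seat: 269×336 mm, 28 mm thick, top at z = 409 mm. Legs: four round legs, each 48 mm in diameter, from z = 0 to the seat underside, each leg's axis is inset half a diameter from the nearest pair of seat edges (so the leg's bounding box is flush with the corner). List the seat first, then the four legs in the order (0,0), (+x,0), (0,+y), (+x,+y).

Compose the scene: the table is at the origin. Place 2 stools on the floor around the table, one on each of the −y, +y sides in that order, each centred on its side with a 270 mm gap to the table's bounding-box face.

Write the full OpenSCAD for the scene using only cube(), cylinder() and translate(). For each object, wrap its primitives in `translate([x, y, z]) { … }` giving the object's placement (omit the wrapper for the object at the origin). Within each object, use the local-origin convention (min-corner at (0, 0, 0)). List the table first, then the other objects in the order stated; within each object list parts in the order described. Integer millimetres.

translate([0, 0, 673]) cube([1645, 612, 43]);
translate([54, 54, 0]) cylinder(h = 673, r = 20);
translate([1591, 54, 0]) cylinder(h = 673, r = 20);
translate([54, 558, 0]) cylinder(h = 673, r = 20);
translate([1591, 558, 0]) cylinder(h = 673, r = 20);
translate([688, -606, 0]) {
  translate([0, 0, 381]) cube([269, 336, 28]);
  translate([24, 24, 0]) cylinder(h = 381, r = 24);
  translate([245, 24, 0]) cylinder(h = 381, r = 24);
  translate([24, 312, 0]) cylinder(h = 381, r = 24);
  translate([245, 312, 0]) cylinder(h = 381, r = 24);
}
translate([688, 882, 0]) {
  translate([0, 0, 381]) cube([269, 336, 28]);
  translate([24, 24, 0]) cylinder(h = 381, r = 24);
  translate([245, 24, 0]) cylinder(h = 381, r = 24);
  translate([24, 312, 0]) cylinder(h = 381, r = 24);
  translate([245, 312, 0]) cylinder(h = 381, r = 24);
}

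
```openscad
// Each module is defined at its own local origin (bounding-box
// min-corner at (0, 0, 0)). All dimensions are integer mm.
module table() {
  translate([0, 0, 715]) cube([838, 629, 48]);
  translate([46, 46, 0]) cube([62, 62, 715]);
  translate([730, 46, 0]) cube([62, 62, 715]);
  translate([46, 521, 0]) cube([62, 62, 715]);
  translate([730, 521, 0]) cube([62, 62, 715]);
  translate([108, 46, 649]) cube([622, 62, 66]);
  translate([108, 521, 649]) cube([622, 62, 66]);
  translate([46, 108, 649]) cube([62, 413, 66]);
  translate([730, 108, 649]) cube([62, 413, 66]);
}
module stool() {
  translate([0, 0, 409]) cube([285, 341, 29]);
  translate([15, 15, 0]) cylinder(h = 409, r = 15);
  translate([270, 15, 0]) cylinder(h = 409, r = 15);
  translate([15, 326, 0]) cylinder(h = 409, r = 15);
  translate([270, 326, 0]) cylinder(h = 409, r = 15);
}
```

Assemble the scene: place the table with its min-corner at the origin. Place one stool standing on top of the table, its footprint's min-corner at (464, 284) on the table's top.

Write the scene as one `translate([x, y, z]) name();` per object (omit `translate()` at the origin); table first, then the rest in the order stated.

table();
translate([464, 284, 763]) stool();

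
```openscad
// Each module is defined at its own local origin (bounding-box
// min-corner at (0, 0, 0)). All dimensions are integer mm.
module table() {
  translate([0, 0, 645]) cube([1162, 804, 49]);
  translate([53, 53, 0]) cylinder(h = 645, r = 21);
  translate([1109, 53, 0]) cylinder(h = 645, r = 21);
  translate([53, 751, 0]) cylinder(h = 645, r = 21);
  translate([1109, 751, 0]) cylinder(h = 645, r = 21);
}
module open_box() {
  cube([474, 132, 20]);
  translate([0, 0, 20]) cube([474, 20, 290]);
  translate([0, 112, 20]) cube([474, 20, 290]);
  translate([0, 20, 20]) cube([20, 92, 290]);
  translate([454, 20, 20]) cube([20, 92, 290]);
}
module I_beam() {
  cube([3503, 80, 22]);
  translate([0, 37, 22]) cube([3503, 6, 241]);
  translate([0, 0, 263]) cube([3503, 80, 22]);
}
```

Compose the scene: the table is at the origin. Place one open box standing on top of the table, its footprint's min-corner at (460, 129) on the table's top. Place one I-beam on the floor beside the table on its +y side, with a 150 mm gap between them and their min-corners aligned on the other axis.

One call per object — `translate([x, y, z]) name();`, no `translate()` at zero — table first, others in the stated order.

table();
translate([460, 129, 694]) open_box();
translate([0, 954, 0]) I_beam();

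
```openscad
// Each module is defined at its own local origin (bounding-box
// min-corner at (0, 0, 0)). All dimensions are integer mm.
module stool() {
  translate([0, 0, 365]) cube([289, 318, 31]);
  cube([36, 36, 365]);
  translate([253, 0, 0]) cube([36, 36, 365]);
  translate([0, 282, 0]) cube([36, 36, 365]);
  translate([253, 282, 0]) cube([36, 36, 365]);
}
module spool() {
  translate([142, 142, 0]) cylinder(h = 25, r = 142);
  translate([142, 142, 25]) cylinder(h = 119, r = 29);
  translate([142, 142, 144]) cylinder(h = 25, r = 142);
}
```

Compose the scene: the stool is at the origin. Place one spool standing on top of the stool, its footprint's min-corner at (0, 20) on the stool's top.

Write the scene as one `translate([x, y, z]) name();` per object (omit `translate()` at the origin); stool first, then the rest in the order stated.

stool();
translate([0, 20, 396]) spool();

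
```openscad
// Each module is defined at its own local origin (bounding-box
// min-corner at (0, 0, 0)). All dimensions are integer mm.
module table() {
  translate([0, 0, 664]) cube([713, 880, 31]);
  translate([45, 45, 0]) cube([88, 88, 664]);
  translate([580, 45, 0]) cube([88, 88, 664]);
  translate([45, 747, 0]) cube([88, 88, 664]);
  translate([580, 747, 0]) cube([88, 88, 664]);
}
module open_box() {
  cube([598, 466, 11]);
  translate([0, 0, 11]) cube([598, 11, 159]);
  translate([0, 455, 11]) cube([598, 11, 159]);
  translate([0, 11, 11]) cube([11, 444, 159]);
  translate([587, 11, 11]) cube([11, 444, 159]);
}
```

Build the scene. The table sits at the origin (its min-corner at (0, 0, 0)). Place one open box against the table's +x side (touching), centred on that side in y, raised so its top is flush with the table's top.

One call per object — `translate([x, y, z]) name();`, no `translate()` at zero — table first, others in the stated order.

table();
translate([713, 207, 525]) open_box();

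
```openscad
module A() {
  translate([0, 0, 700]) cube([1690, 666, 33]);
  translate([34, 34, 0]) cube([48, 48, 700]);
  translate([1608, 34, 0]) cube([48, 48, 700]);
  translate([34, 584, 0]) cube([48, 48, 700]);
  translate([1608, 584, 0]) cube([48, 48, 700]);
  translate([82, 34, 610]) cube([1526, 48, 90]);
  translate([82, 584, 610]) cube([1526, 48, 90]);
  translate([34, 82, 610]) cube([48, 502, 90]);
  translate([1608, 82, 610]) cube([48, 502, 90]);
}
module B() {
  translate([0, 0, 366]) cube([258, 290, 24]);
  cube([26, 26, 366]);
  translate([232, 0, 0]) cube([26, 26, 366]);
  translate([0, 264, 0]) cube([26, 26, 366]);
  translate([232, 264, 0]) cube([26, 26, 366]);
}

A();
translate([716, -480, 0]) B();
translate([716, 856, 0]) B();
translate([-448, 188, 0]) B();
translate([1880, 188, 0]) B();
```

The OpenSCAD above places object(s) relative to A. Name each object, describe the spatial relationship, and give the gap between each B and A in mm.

A is a table. B is a stool. Four stools sit around the table at the −y, +y, −x, +x sides. The gap between each stool and the table is 190 mm.

Each stool's nearest face is 190 mm from the table's bounding box.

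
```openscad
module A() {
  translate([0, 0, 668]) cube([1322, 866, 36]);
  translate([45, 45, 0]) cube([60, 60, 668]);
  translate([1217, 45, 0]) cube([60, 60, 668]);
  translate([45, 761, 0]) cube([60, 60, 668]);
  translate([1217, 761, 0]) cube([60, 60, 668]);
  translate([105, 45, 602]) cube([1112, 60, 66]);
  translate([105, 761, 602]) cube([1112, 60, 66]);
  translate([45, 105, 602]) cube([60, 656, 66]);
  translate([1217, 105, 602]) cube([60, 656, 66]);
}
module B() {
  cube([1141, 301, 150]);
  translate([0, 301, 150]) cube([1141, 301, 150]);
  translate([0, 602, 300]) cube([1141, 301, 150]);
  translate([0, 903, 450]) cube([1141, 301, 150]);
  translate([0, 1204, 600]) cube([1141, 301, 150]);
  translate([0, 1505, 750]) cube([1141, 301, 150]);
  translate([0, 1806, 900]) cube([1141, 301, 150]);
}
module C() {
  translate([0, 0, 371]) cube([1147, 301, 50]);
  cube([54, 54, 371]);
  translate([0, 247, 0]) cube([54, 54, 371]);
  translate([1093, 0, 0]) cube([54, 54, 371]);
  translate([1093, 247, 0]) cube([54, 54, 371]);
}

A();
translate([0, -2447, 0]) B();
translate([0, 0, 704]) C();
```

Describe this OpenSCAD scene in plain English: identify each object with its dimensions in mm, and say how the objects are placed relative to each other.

A is a table: top 1322 mm (x) × 866 mm (y), 36 mm thick, upper face at z = 704 mm, on four 60×60 mm square legs, each inset 45 mm from the nearest pair of top edges, running from z = 0 to the bottom of the top. Four apron rails, 60 mm thick and 66 mm tall, run between adjacent legs with their top edges flush with the underside of the top and their outer faces flush with the legs' outer faces.

B is a run of 7 identical solid stair steps. Each tread is 1141×301 mm and each step block is 150 mm high. Step 1 rests on the floor; step k is offset from step 1 by (k−1)×301 mm in y and (k−1)×150 mm in z.

C is a long wooden bench with a 1147 mm (x) × 301 mm (y) seat, 50 mm thick, its top surface 421 mm above the floor. Four 54 mm square legs at the seat corners, flush with the edges, run from z = 0 to the seat underside.

The staircase is on the floor beside the table on its −y side. The bench is on top of the table.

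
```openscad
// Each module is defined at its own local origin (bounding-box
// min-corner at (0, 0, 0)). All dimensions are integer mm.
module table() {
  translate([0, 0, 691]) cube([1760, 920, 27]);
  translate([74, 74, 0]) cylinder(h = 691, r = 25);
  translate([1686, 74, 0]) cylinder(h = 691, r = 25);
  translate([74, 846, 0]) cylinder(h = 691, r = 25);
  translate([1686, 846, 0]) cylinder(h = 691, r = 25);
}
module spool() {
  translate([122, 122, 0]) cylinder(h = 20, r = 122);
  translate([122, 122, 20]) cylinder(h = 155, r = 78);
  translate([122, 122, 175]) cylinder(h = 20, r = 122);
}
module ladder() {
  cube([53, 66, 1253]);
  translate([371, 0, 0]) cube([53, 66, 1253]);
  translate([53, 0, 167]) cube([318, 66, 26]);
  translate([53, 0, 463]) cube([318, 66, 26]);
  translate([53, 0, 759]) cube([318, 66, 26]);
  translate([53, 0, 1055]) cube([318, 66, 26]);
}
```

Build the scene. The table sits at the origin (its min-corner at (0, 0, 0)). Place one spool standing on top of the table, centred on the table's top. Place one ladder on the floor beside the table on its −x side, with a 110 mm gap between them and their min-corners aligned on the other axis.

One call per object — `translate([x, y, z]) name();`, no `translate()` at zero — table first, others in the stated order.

table();
translate([758, 338, 718]) spool();
translate([-534, 0, 0]) ladder();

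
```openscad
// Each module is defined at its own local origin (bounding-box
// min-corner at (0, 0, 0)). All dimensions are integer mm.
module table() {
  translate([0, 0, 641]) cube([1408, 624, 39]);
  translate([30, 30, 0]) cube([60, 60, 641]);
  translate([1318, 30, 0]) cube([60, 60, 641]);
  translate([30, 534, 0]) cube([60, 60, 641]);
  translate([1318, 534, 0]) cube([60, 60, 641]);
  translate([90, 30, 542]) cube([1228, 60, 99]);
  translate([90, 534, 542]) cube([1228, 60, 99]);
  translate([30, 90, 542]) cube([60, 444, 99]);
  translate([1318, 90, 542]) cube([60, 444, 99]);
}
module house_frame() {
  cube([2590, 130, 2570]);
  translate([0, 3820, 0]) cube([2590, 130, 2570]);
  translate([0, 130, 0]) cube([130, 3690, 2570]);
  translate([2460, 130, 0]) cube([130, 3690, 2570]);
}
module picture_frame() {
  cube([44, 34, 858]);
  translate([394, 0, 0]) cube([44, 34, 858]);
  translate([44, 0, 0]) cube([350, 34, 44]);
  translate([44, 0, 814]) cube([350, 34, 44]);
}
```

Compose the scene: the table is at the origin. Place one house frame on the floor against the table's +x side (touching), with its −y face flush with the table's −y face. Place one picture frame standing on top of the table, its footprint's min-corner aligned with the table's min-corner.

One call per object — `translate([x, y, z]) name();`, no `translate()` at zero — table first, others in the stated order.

table();
translate([1408, 0, 0]) house_frame();
translate([0, 0, 680]) picture_frame();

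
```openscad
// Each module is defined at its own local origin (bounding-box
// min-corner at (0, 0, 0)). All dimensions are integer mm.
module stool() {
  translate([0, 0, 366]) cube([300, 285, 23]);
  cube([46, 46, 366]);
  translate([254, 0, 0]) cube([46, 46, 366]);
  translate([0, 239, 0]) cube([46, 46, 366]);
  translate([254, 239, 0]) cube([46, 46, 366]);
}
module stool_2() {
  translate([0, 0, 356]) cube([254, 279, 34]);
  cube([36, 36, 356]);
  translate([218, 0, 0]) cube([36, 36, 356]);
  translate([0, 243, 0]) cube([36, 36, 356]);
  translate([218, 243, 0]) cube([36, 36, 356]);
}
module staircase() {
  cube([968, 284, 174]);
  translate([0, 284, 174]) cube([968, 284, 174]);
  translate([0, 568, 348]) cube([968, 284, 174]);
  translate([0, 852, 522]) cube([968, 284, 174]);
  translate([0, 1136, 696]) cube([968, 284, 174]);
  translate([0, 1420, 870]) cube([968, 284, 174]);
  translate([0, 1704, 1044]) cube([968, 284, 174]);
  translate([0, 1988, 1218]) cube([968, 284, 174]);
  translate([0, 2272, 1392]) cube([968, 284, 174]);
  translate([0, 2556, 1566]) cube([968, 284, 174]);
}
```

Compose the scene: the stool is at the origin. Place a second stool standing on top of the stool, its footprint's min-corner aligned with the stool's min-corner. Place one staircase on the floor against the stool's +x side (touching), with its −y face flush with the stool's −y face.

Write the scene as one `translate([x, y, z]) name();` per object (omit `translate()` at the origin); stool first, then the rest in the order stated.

stool();
translate([0, 0, 389]) stool_2();
translate([300, 0, 0]) staircase();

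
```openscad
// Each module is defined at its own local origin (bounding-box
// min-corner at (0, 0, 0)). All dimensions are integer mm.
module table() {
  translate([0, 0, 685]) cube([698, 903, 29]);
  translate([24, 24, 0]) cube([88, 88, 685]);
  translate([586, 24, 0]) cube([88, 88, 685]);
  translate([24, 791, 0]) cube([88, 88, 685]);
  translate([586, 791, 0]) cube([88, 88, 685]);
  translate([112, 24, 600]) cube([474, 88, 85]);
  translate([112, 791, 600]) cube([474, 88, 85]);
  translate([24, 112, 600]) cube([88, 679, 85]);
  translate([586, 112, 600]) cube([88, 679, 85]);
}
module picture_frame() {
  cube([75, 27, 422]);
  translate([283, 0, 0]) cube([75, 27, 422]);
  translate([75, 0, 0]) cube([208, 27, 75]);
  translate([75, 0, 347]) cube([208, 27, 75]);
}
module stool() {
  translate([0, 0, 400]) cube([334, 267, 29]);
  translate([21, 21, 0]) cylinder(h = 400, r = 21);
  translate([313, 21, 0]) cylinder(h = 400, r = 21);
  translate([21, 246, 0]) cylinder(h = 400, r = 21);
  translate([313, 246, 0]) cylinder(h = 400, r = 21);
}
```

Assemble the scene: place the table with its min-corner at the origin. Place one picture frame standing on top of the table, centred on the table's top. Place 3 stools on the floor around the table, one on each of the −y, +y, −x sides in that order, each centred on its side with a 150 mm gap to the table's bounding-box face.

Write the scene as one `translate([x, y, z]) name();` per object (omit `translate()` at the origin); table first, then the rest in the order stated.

table();
translate([170, 438, 714]) picture_frame();
translate([182, -417, 0]) stool();
translate([182, 1053, 0]) stool();
translate([-484, 318, 0]) stool();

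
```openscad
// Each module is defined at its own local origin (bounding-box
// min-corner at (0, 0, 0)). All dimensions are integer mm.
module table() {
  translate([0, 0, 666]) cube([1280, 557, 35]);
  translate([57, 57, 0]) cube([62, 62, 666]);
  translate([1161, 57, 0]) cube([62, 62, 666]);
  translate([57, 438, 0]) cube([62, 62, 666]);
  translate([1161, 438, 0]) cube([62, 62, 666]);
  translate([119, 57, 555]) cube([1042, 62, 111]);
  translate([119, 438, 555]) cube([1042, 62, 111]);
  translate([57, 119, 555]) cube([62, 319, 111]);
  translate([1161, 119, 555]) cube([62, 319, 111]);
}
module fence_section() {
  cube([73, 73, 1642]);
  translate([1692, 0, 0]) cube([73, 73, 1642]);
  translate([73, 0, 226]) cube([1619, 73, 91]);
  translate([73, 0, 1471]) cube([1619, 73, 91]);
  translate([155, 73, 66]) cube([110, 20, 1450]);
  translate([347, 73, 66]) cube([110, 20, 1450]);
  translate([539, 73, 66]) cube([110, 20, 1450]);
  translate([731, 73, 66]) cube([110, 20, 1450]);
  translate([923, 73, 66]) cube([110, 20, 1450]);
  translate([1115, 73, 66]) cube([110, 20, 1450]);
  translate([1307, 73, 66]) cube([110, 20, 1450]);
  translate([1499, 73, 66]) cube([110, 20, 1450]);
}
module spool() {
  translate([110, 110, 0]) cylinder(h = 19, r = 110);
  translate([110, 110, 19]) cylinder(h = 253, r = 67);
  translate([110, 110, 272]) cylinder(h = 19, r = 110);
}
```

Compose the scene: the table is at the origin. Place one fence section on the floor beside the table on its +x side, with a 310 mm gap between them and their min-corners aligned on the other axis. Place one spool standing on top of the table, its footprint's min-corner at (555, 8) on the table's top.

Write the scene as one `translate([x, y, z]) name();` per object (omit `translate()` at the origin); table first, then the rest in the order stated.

table();
translate([1590, 0, 0]) fence_section();
translate([555, 8, 701]) spool();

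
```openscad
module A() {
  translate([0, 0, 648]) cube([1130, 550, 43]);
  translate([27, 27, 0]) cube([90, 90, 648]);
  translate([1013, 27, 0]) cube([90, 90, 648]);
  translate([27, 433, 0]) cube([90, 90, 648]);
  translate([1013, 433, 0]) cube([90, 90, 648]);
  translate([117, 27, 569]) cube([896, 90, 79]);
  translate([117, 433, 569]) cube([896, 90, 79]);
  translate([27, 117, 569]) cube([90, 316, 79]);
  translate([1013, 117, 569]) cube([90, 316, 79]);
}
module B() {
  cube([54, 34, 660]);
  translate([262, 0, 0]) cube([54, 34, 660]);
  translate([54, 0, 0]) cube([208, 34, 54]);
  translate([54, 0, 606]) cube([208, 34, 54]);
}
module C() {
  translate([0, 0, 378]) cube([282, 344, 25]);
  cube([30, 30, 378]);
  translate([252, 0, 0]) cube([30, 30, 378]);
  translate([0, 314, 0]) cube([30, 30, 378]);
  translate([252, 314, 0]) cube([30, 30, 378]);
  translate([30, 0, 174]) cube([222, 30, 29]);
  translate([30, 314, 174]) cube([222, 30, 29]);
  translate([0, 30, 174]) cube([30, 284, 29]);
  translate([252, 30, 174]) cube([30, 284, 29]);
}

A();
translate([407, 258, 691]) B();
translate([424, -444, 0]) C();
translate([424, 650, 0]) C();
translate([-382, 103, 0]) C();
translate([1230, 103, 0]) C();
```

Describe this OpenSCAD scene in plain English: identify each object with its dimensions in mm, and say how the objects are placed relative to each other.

A is a table: top 1130 mm (x) × 550 mm (y), 43 mm thick, upper face at z = 691 mm, on four 90×90 mm square legs, each inset 27 mm from the nearest pair of top edges, running from z = 0 to the bottom of the top. Four apron rails, 90 mm thick and 79 mm tall, run between adjacent legs with their top edges flush with the underside of the top and their outer faces flush with the legs' outer faces.

B is a picture frame with a 208×552 mm rectangular opening (x by z) and a uniform 54 mm border on every side. Frame depth is 34 mm along y. It is built from two vertical stiles running the full outside height and two horizontal rails spanning the gap between the stiles.

C is a simple wooden stool: a rectangular seat 282 mm (x) by 344 mm (y), 25 mm thick, top face at z = 403 mm, on four square legs, each 30×30 mm in cross-section. The legs rest on z = 0, each flush with a corner of the seat. Four stretchers, 30 mm wide and 29 mm tall, connect adjacent legs with their undersides at z = 174 mm, each running between the inner faces of the legs it joins and aligned with the legs' outer faces on the other axis.

The picture frame is on top of the table, centred. Four stools sit around the table at the −y, +y, −x, +x sides.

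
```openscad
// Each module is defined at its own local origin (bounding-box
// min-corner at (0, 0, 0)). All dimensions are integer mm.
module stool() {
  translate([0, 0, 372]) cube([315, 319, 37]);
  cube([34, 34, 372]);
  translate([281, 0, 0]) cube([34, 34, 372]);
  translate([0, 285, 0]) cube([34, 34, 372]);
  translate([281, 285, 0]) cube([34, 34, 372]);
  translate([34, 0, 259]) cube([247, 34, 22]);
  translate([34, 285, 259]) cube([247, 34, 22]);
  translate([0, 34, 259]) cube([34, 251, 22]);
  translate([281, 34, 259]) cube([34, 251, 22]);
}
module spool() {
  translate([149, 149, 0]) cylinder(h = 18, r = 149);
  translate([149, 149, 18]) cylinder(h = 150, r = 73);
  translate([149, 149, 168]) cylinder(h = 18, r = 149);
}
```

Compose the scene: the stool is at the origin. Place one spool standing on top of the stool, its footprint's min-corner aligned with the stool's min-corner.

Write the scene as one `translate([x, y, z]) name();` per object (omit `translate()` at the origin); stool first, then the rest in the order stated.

stool();
translate([0, 0, 409]) spool();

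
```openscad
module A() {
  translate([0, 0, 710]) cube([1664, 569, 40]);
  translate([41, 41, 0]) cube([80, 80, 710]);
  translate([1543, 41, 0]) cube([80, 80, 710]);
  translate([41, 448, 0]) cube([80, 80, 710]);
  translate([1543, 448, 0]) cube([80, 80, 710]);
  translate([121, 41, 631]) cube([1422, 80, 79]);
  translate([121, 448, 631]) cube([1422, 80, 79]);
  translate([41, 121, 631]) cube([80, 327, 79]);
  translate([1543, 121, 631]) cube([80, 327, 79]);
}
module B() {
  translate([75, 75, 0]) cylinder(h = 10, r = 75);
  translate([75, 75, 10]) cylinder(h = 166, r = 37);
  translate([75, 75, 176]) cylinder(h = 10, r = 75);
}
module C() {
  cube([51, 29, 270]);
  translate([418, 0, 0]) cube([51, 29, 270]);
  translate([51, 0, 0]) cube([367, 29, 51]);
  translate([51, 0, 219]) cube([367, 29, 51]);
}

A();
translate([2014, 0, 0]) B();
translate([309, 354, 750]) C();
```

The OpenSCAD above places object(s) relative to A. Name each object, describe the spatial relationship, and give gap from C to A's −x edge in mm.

The picture frame's min-x is at 309; the table's min-x is 0; gap = 309 mm.

A is a table. B is a spool. C is a picture frame. The spool is on the floor beside the table on its +x side. The picture frame is on top of the table. The gap from the picture frame to the table's −x edge is 309 mm.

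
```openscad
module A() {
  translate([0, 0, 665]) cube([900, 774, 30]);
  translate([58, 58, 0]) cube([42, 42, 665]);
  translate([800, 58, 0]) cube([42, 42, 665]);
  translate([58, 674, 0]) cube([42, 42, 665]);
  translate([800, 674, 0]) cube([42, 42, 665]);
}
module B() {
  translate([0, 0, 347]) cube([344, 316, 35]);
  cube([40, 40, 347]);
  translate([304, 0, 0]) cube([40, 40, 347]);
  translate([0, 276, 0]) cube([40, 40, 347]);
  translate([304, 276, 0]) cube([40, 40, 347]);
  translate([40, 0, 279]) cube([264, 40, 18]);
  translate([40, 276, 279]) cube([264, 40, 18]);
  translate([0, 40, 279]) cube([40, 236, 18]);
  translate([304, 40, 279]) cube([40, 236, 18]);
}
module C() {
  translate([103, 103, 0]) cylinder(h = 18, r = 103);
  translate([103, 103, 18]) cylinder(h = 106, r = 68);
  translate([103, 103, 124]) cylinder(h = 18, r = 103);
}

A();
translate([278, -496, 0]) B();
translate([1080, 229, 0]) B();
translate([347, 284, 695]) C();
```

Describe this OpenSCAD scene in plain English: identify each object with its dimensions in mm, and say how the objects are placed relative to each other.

A is a rectangular dining table. The top is 900×774×30 mm with its upper surface at z = 695 mm. It stands on four 42×42 mm square legs, each inset 58 mm from the nearest pair of top edges, running from the floor to the underside of the top.

B is a four-legged stool. The seat is a 344×316×35 mm slab whose top surface is at z = 382 mm; four square legs, each 40×40 mm in cross-section, run from the floor (z = 0) to the underside of the seat, each flush with a corner of the seat. Four stretchers, 40 mm wide and 18 mm tall, connect adjacent legs with their undersides at z = 279 mm, each running between the inner faces of the legs it joins and aligned with the legs' outer faces on the other axis.

C is a spool: two coaxial disc flanges of radius 103 mm and thickness 18 mm, joined by a core cylinder of radius 68 mm and height 106 mm. The lower flange rests on z = 0 and the three cylinders share a vertical axis.

Two stools sit around the table at the −y, +x sides. The spool is on top of the table, centred.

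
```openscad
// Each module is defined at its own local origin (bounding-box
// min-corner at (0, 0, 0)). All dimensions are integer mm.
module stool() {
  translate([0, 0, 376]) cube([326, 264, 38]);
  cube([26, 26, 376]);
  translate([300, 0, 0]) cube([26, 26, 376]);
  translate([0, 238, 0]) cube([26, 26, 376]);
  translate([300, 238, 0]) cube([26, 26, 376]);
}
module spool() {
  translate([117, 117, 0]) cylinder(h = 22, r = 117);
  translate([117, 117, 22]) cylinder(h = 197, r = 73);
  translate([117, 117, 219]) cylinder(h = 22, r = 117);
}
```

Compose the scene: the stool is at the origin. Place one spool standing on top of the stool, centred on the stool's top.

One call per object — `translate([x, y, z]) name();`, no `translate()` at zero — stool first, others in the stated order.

stool();
translate([46, 15, 414]) spool();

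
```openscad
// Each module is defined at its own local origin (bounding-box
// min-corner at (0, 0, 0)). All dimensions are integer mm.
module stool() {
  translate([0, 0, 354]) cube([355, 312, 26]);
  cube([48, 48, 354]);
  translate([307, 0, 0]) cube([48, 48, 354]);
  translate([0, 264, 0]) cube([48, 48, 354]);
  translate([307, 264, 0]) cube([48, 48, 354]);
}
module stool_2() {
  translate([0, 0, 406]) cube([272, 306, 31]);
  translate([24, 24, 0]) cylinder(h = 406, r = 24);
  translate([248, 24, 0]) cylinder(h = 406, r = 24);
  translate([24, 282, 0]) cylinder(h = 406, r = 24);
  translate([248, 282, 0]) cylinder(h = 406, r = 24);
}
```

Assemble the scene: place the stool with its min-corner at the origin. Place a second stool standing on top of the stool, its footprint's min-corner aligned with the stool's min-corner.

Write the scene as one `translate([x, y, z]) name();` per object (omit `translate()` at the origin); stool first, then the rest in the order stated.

stool();
translate([0, 0, 380]) stool_2();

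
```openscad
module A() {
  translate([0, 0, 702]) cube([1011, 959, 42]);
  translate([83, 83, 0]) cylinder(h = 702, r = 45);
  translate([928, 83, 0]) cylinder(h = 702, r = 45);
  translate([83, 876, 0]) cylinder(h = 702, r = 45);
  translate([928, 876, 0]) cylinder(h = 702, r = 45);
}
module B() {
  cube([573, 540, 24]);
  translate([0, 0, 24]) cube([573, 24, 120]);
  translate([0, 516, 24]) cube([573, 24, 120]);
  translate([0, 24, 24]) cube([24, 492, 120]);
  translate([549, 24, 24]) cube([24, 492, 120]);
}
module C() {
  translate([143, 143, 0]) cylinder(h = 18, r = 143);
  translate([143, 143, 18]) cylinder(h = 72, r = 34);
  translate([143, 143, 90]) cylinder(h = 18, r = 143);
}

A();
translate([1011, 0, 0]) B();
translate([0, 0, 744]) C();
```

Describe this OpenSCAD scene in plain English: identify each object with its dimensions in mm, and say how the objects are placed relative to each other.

A is a table: top 1011 mm (x) × 959 mm (y), 42 mm thick, upper face at z = 744 mm, on four round legs of 90 mm diameter, each leg's bounding box inset 38 mm from the nearest pair of top edges, running from z = 0 to the bottom of the top.

B is an open storage box with external size 573×540×144 mm and wall thickness 24 mm (the base is also 24 mm thick). The base covers the whole footprint; the four walls stand on the base, with the y-facing walls full-width and the x-facing walls fitting between their inner faces.

C is a spool: two coaxial disc flanges of radius 143 mm and thickness 18 mm, joined by a core cylinder of radius 34 mm and height 72 mm. The lower flange rests on z = 0 and the three cylinders share a vertical axis.

The open box is against the table's +x side, with their −y faces flush. The spool is on top of the table.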